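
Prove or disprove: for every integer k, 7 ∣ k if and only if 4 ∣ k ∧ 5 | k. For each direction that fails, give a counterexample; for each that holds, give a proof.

Both directions fail.

(⇒) This fails: take k = 7. Certainly 7 ∣ 7, but 4 ∤ 7.

(⇐) This fails: take k = 20. Both 4 ∣ 20 and 5 ∣ 20, yet 20 is not a multiple of 7 (since 20 = 2·7 + 6), so 7 ∤ 20.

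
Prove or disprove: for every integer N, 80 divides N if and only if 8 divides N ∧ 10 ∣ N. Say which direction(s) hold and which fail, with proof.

[⇒] If 80 ∣ N, write N = 80q. Since 80 = 10·8, N = 8·(10q), so 8 ∣ N; and since 80 = 8·10, N = 10·(8q), so 10 ∣ N.

[⇐] This fails: take N = 40. Both 8 ∣ 40 and 10 ∣ 40, yet 40 is not a multiple of 80 (since 40 = 0·80 + 40), so 80 ∤ 40.

Only the forward implication holds.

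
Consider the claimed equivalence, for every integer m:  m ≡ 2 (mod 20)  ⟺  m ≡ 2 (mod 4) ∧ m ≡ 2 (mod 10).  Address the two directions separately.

Equivalent; both directions hold.

[⇒] Suppose m ≡ 2 (mod 20); write m = 20j + 2. Since 4 ∣ 20, reducing mod 4 gives m ≡ 2 (mod 4); since 10 ∣ 20, reducing mod 10 gives m ≡ 2 (mod 10).

[⇐] Conversely, if m ≡ 2 (mod 4) and m ≡ 2 (mod 10), then by the Chinese remainder theorem m ≡ 2 (mod 20). This is exactly m ≡ 2 (mod 20).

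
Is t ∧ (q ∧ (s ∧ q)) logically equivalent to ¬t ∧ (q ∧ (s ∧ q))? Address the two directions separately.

Neither direction holds.

(→) This fails. Under q = T, t = T, s = T, the left side is true but the right side is false.

(←) This fails. Under q = T, t = F, s = T, the left side is false but the right side is true.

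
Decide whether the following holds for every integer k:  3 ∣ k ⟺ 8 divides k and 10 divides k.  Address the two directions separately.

(⇒) fails and (⇐) fails.

(⟹) This fails: take k = 3. Certainly 3 ∣ 3, but 8 ∤ 3.

(⟸) This fails: take k = 40. Both 8 ∣ 40 and 10 ∣ 40, yet 40 is not a multiple of 3 (since 40 = 13·3 + 1), so 3 ∤ 40.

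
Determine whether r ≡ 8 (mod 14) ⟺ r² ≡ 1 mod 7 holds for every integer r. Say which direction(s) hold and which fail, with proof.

Only the forward implication holds.

Converse. This fails: take r = 1. Then 1² = 1 ≡ 1 (mod 7), yet 1 ≡ 1 (mod 14), not 8.

Forward direction. Suppose r ≡ 8 (mod 14). Then r² ≡ 8² = 64 (mod 14), and since 7 ∣ 14, also r² ≡ 1 (mod 7).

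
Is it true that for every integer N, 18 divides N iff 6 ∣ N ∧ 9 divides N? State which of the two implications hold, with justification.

Forward direction. If 18 ∣ N, write N = 18q. Since 18 = 3·6, N = 6·(3q), so 6 ∣ N; and since 18 = 2·9, N = 9·(2q), so 9 ∣ N.

Converse. Suppose 6 ∣ N and 9 ∣ N. Any common multiple of 6 and 9 is a multiple of their lcm; here lcm(6, 9) = 6·9/gcd(6, 9) = 54/3 = 18, so 18 ∣ N.

Both implications hold.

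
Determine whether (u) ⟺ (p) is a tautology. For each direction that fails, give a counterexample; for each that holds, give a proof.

(→) This fails. Under p = F, u = T, the left side is true but the right side is false.

(←) This fails. Under p = T, u = F, the left side is false but the right side is true.

Neither implication holds.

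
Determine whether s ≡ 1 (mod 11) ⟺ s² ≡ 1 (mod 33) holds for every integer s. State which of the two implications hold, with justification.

(→) This fails: take s = 12. Then 12 ≡ 1 (mod 11), but 12² = 144 ≡ 12 (mod 33), not 1.

(←) This fails: take s = 10. Then 10² = 100 ≡ 1 (mod 33), yet 10 ≡ 10 (mod 11), not 1.

(⇒) fails and (⇐) fails.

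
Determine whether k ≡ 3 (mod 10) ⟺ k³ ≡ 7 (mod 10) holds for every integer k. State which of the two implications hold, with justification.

Both implications hold.

[⇐] Suppose k³ ≡ 7 (mod 10). The only residue r in {0, …, 9} with r³ ≡ 7 (mod 10) is r = 3, so k ≡ 3 (mod 10).

[⇒] Suppose k ≡ 3 (mod 10). Write k = 10j + 3. Then (10j + 3)³ = 1000j³ + 900j² + 270j + 27 = 10(100j³ + 90j² + 27j + 2) + 7, so k³ ≡ 7 (mod 10).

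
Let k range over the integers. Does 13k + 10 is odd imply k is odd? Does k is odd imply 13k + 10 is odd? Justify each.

(⇐) Suppose k is odd; write k = 2j + 1. Then 13k + 10 = 13·(2j + 1) + 10 = 2·13j + 23, which is odd.

(⇒) Suppose 13k + 10 is odd. Since 13 is odd, 13k and k have the same parity, so 13k + 10 ≡ k + 10 (mod 2). As 10 is even, 13k + 10 is odd exactly when k is odd. Thus k is odd.

Both implications hold.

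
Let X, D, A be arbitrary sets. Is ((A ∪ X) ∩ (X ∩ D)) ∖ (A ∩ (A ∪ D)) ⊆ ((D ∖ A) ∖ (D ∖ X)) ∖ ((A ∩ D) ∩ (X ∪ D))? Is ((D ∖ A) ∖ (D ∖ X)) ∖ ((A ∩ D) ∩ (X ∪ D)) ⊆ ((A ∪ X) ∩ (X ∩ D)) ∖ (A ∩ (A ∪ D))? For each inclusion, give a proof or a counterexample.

(⟹) Let x ∈ ((A ∪ X) ∩ (X ∩ D)) ∖ (A ∩ (A ∪ D)). Then x ∈ X ∩ D and x ∉ A, from which x ∈ ((D ∖ A) ∖ (D ∖ X)) ∖ ((A ∩ D) ∩ (X ∪ D)).

(⟸) Let x ∈ ((D ∖ A) ∖ (D ∖ X)) ∖ ((A ∩ D) ∩ (X ∪ D)). Then x ∈ X ∩ D and x ∉ A, from which x ∈ ((A ∪ X) ∩ (X ∩ D)) ∖ (A ∩ (A ∪ D)).

Both inclusions hold.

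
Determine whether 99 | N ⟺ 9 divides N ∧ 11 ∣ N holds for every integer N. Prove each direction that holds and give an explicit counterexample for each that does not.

(⟸) Suppose 9 ∣ N and 11 ∣ N. Any common multiple of 9 and 11 is a multiple of their lcm; here gcd(9, 11) = 1, so lcm(9, 11) = 9·11 = 99, so 99 ∣ N.

(⟹) If 99 ∣ N, write N = 99q. Since 99 = 11·9, N = 9·(11q), so 9 ∣ N; and since 99 = 9·11, N = 11·(9q), so 11 ∣ N.

Both directions hold.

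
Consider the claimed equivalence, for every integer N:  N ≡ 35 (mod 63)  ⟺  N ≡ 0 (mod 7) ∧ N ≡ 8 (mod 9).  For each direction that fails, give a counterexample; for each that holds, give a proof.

[⇒] Suppose N ≡ 35 (mod 63); write N = 63j + 35. Since 7 ∣ 63, reducing mod 7 gives N ≡ 35 ≡ 0 (mod 7); since 9 ∣ 63, reducing mod 9 gives N ≡ 35 ≡ 8 (mod 9).

[⇐] Conversely, if N ≡ 0 (mod 7) and N ≡ 8 (mod 9), then by the Chinese remainder theorem N ≡ 35 (mod 63). This is exactly N ≡ 35 (mod 63).

Equivalent; both directions hold.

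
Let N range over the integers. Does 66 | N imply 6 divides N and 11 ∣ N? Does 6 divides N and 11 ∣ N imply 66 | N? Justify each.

(→) If 66 ∣ N, write N = 66q. Since 66 = 11·6, N = 6·(11q), so 6 ∣ N; and since 66 = 6·11, N = 11·(6q), so 11 ∣ N.

(←) Suppose 6 ∣ N and 11 ∣ N. Any common multiple of 6 and 11 is a multiple of their lcm; here gcd(6, 11) = 1, so lcm(6, 11) = 6·11 = 66, so 66 ∣ N.

Equivalent; both directions hold.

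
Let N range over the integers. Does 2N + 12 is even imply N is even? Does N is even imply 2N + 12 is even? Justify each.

Not equivalent: only (⇐) holds.

Forward direction. This fails: take N = 1. Then 2N + 12 = 14, which is even, yet N = 1 is odd, not even.

Converse. Suppose N is even. Since 2 is even, 2N is even for every N, so 2N + 12 has the same parity as 12, which is even. Hence 2N + 12 is even.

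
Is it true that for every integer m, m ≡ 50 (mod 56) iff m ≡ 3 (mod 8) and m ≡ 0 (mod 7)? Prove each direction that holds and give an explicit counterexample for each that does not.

(⟹) This fails: m = 50 gives 50 ≡ 50 (mod 56) but 50 ≡ 2 (mod 8), so the conjunction on the right does not hold.

(⟸) This fails: m = 35 satisfies both congruences on the right (35 ≡ 3 mod 8 and 35 ≡ 0 mod 7) yet 35 ≡ 35 (mod 56), not 50.

(⇒) fails and (⇐) fails.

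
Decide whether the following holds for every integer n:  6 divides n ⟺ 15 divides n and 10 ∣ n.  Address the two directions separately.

Not equivalent: only (⇐) holds.

(⇒) This fails: take n = 6. Certainly 6 ∣ 6, but 15 ∤ 6.

(⇐) Suppose 15 ∣ n and 10 ∣ n. Any common multiple of 15 and 10 is a multiple of their lcm; here lcm(15, 10) = 15·10/gcd(15, 10) = 150/5 = 30, so 30 ∣ n. Since 6 ∣ 30, it follows that 6 ∣ n.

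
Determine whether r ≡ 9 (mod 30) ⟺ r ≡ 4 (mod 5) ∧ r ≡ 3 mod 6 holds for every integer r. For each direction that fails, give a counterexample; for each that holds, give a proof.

(⇒) Suppose r ≡ 9 (mod 30); write r = 30j + 9. Since 5 ∣ 30, reducing mod 5 gives r ≡ 9 ≡ 4 (mod 5); since 6 ∣ 30, reducing mod 6 gives r ≡ 9 ≡ 3 (mod 6).

(⇐) Conversely, if r ≡ 4 (mod 5) and r ≡ 3 (mod 6), then by the Chinese remainder theorem r ≡ 9 (mod 30). This is exactly r ≡ 9 (mod 30).

Both directions hold.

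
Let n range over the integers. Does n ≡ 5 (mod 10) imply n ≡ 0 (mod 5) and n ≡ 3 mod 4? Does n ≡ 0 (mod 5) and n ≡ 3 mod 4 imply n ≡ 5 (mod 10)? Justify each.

Only the reverse direction holds.

(⟹) This fails: n = 5 gives 5 ≡ 5 (mod 10) but 5 ≡ 1 (mod 4), so the conjunction on the right does not hold.

(⟸) Conversely, if n ≡ 0 (mod 5) and n ≡ 3 (mod 4), then by the Chinese remainder theorem n ≡ 15 (mod 20). Since 15 ≡ 5 (mod 10) and 10 ∣ 20, we get n ≡ 5 (mod 10).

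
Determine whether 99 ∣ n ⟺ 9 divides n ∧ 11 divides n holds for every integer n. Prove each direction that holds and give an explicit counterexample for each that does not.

Equivalent; both directions hold.

[⇒] If 99 ∣ n, write n = 99q. Since 99 = 11·9, n = 9·(11q), so 9 ∣ n; and since 99 = 9·11, n = 11·(9q), so 11 ∣ n.

[⇐] Suppose 9 ∣ n and 11 ∣ n. Any common multiple of 9 and 11 is a multiple of their lcm; here gcd(9, 11) = 1, so lcm(9, 11) = 9·11 = 99, so 99 ∣ n.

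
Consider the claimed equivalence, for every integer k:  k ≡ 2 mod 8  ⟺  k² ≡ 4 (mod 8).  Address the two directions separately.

[⇒] Suppose k ≡ 2 mod 8. Write k = 8j + 2. Then (8j + 2)² = 64j² + 32j + 4 = 8(8j² + 4j) + 4, so k² ≡ 4 (mod 8).

[⇐] This fails: take k = 6. Then 6² = 36 ≡ 4 (mod 8), yet 6 ≡ 6 (mod 8), not 2.

(⇒) holds; (⇐) fails.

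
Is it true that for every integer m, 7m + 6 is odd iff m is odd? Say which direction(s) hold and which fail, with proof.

(→) Suppose 7m + 6 is odd. Since 7 is odd, 7m and m have the same parity, so 7m + 6 ≡ m + 6 (mod 2). As 6 is even, 7m + 6 is odd exactly when m is odd. Thus m is odd.

(←) Conversely, suppose m is odd; write m = 2j + 1. Then 7m + 6 = 7·(2j + 1) + 6 = 2·7j + 13, which is odd.

The biconditional holds.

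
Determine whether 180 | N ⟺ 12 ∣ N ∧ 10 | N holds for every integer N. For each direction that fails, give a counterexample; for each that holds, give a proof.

(⇒) If 180 ∣ N, write N = 180q. Since 180 = 15·12, N = 12·(15q), so 12 ∣ N; and since 180 = 18·10, N = 10·(18q), so 10 ∣ N.

(⇐) This fails: take N = 60. Both 12 ∣ 60 and 10 ∣ 60, yet 60 is not a multiple of 180 (since 60 = 0·180 + 60), so 180 ∤ 60.

Not equivalent: only (⇒) holds.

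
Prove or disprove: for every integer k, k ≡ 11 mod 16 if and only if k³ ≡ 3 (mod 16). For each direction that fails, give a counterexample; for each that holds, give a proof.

Both directions hold; the statement is true.

(⇒) Suppose k ≡ 11 mod 16. Write k = 16j + 11. Then (16j + 11)³ = 4096j³ + 8448j² + 5808j + 1331 = 16(256j³ + 528j² + 363j + 83) + 3, so k³ ≡ 3 (mod 16).

(⇐) Conversely, suppose k³ ≡ 3 (mod 16). The only residue r in {0, …, 15} with r³ ≡ 3 (mod 16) is r = 11, so k ≡ 11 (mod 16).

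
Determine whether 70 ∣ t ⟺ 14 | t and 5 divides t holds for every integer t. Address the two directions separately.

Converse. Suppose 14 ∣ t and 5 ∣ t. Any common multiple of 14 and 5 is a multiple of their lcm; here gcd(14, 5) = 1, so lcm(14, 5) = 14·5 = 70, so 70 ∣ t.

Forward direction. If 70 ∣ t, write t = 70q. Since 70 = 5·14, t = 14·(5q), so 14 ∣ t; and since 70 = 14·5, t = 5·(14q), so 5 ∣ t.

Both directions hold.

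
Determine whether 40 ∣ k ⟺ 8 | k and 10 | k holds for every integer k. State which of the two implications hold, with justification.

[⇒] If 40 ∣ k, write k = 40q. Since 40 = 5·8, k = 8·(5q), so 8 ∣ k; and since 40 = 4·10, k = 10·(4q), so 10 ∣ k.

[⇐] Suppose 8 ∣ k and 10 ∣ k. Any common multiple of 8 and 10 is a multiple of their lcm; here lcm(8, 10) = 8·10/gcd(8, 10) = 80/2 = 40, so 40 ∣ k.

Both directions hold.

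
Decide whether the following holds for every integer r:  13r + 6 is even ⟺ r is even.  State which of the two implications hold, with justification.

Forward direction. Suppose 13r + 6 is even. Since 13 is odd, 13r and r have the same parity, so 13r + 6 ≡ r + 6 (mod 2). As 6 is even, 13r + 6 is even exactly when r is even. Thus r is even.

Converse. Suppose r is even; write r = 2j. Then 13r + 6 = 13·(2j) + 6 = 2·13j + 6, which is even.

Both implications hold.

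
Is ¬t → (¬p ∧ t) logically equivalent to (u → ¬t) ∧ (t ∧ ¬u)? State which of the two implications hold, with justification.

Converse. Assume the antecedent. If p is true, the antecedent forces (p = T, t = T, u = F), and ¬t → (¬p ∧ t) holds there. If p is false, the antecedent forces (p = F, t = T, u = F), and ¬t → (¬p ∧ t) holds there. Either way ¬t → (¬p ∧ t) holds.

Forward direction. This fails. Under p = F, t = T, u = T, the left side is true but the right side is false.

The forward direction fails; the converse holds.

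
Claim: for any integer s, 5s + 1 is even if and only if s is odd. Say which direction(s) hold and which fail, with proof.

Both directions hold; the statement is true.

[⇒] Suppose 5s + 1 is even. Since 5 is odd, 5s and s have the same parity, so 5s + 1 ≡ s + 1 (mod 2). As 1 is odd, 5s + 1 is even exactly when s is odd. Thus s is odd.

[⇐] Conversely, suppose s is odd; write s = 2j + 1. Then 5s + 1 = 5·(2j + 1) + 1 = 2·5j + 6, which is even.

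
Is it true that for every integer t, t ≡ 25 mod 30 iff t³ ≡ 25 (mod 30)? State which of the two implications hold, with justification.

Both implications hold.

[⇒] Suppose t ≡ 25 mod 30. Write t = 30j + 25. Then (30j + 25)³ = 27000j³ + 67500j² + 56250j + 15625 = 30(900j³ + 2250j² + 1875j + 520) + 25, so t³ ≡ 25 (mod 30).

[⇐] Conversely, suppose t³ ≡ 25 (mod 30). The only residue r in {0, …, 29} with r³ ≡ 25 (mod 30) is r = 25, so t ≡ 25 (mod 30).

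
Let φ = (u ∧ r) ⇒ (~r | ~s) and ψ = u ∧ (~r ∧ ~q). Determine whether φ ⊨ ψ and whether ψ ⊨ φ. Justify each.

Forward direction. This fails. Under s = F, u = F, r = F, q = F, the left side is true but the right side is false.

Converse. Assume the antecedent. If s is true, the antecedent forces (s = T, u = T, r = F, q = F), and (u ∧ r) ⇒ (~r | ~s) holds there. If s is false, (u ∧ r) ⇒ (~r | ~s) reduces to true regardless of the other variables. Either way (u ∧ r) ⇒ (~r | ~s) holds.

Only the converse holds.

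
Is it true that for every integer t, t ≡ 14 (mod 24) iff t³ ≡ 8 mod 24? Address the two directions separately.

(→) Suppose t ≡ 14 (mod 24). Write t = 24j + 14. Then (24j + 14)³ = 13824j³ + 24192j² + 14112j + 2744 = 24(576j³ + 1008j² + 588j + 114) + 8, so t³ ≡ 8 (mod 24).

(←) This fails: take t = 2. Then 2³ = 8 ≡ 8 (mod 24), yet 2 ≡ 2 (mod 24), not 14.

(⇒) holds; (⇐) fails.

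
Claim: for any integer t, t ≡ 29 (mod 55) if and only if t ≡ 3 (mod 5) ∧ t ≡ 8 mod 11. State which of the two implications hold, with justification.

[⇒] This fails: t = 29 gives 29 ≡ 29 (mod 55) but 29 ≡ 4 (mod 5), so the conjunction on the right does not hold.

[⇐] This fails: t = 8 satisfies both congruences on the right (8 ≡ 3 mod 5 and 8 ≡ 8 mod 11) yet 8 ≡ 8 (mod 55), not 29.

(⇒) fails and (⇐) fails.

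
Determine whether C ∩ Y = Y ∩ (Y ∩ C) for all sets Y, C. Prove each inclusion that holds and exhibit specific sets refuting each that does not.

(⊇) Let x ∈ Y ∩ (Y ∩ C). Then x ∈ Y ∩ C, from which x ∈ C ∩ Y.

(⊆) Let x ∈ C ∩ Y. Then x ∈ Y ∩ C, from which x ∈ Y ∩ (Y ∩ C).

Both inclusions hold.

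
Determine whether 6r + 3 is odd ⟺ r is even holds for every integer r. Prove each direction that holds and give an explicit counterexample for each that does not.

(⇒) fails; (⇐) holds.

Forward direction. This fails: take r = 1. Then 6r + 3 = 9, which is odd, yet r = 1 is odd, not even.

Converse. Suppose r is even. Since 6 is even, 6r is even for every r, so 6r + 3 has the same parity as 3, which is odd. Hence 6r + 3 is odd.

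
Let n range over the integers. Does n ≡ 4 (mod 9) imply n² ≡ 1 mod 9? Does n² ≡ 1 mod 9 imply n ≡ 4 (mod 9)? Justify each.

(→) This fails: take n = 4. Then 4 ≡ 4 (mod 9), but 4² = 16 ≡ 7 (mod 9), not 1.

(←) This fails: take n = 1. Then 1² = 1 ≡ 1 (mod 9), yet 1 ≡ 1 (mod 9), not 4.

Neither implication holds.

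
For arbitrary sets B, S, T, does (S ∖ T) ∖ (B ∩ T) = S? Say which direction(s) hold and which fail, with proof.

Only the forward inclusion holds.

(⊇) This inclusion fails. Take B = ∅, S = {1}, T = {1}; then 1 ∈ S but 1 ∉ (S ∖ T) ∖ (B ∩ T).

(⊆) Let x ∈ (S ∖ T) ∖ (B ∩ T). Then either x ∈ S and x ∉ B, T; or x ∈ B ∩ S and x ∉ T. In each case x ∈ S, so (S ∖ T) ∖ (B ∩ T) ⊆ S.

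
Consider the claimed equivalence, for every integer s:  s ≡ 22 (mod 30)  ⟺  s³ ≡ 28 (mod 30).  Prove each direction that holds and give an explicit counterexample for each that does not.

[⇐] Suppose s³ ≡ 28 (mod 30). The only residue r in {0, …, 29} with r³ ≡ 28 (mod 30) is r = 22, so s ≡ 22 (mod 30).

[⇒] Suppose s ≡ 22 (mod 30). Write s = 30j + 22. Then (30j + 22)³ = 27000j³ + 59400j² + 43560j + 10648 = 30(900j³ + 1980j² + 1452j + 354) + 28, so s³ ≡ 28 (mod 30).

Both directions hold; the statement is true.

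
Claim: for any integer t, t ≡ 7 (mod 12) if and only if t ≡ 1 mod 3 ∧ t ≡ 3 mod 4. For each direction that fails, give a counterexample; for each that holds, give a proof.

Both directions hold; the statement is true.

(→) Suppose t ≡ 7 (mod 12); write t = 12j + 7. Since 3 ∣ 12, reducing mod 3 gives t ≡ 7 ≡ 1 (mod 3); since 4 ∣ 12, reducing mod 4 gives t ≡ 7 ≡ 3 (mod 4).

(←) Conversely, if t ≡ 1 (mod 3) and t ≡ 3 (mod 4), then by the Chinese remainder theorem t ≡ 7 (mod 12). This is exactly t ≡ 7 (mod 12).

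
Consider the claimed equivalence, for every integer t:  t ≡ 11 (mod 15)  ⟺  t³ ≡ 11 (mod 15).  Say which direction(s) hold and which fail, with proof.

Converse. Suppose t³ ≡ 11 (mod 15). The only residue r in {0, …, 14} with r³ ≡ 11 (mod 15) is r = 11, so t ≡ 11 (mod 15).

Forward direction. Suppose t ≡ 11 (mod 15). Write t = 15j + 11. Then (15j + 11)³ = 3375j³ + 7425j² + 5445j + 1331 = 15(225j³ + 495j² + 363j + 88) + 11, so t³ ≡ 11 (mod 15).

Equivalent; both directions hold.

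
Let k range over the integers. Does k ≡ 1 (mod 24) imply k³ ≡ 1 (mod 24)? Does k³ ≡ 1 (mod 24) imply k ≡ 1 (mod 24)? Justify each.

(⟹) Suppose k ≡ 1 (mod 24). Write k = 24j + 1. Then (24j + 1)³ = 13824j³ + 1728j² + 72j + 1 = 24(576j³ + 72j² + 3j) + 1, so k³ ≡ 1 (mod 24).

(⟸) Conversely, suppose k³ ≡ 1 (mod 24). The only residue r in {0, …, 23} with r³ ≡ 1 (mod 24) is r = 1, so k ≡ 1 (mod 24).

The biconditional holds.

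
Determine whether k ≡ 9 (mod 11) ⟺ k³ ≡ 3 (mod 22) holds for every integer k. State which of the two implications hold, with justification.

Only the converse holds.

[⇒] This fails: take k = 20. Then 20 ≡ 9 (mod 11), but 20³ = 8000 ≡ 14 (mod 22), not 3.

[⇐] Conversely, the residues r modulo 22 with r³ ≡ 3 (mod 22) are exactly {9}, and each is ≡ 9 (mod 11).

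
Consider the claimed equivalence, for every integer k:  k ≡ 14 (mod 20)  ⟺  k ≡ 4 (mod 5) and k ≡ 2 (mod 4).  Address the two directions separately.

Equivalent; both directions hold.

(→) Suppose k ≡ 14 (mod 20); write k = 20j + 14. Since 5 ∣ 20, reducing mod 5 gives k ≡ 14 ≡ 4 (mod 5); since 4 ∣ 20, reducing mod 4 gives k ≡ 14 ≡ 2 (mod 4).

(←) Conversely, if k ≡ 4 (mod 5) and k ≡ 2 (mod 4), then by the Chinese remainder theorem k ≡ 14 (mod 20). This is exactly k ≡ 14 (mod 20).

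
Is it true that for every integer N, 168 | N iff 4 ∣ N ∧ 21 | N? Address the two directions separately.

(⇒) holds; (⇐) fails.

(→) If 168 ∣ N, write N = 168q. Since 168 = 42·4, N = 4·(42q), so 4 ∣ N; and since 168 = 8·21, N = 21·(8q), so 21 ∣ N.

(←) This fails: take N = 84. Both 4 ∣ 84 and 21 ∣ 84, yet 84 is not a multiple of 168 (since 84 = 0·168 + 84), so 168 ∤ 84.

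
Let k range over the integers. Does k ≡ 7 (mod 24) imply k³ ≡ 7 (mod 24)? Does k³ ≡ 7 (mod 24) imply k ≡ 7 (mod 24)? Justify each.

Both directions hold; the statement is true.

Converse. Suppose k³ ≡ 7 (mod 24). The only residue r in {0, …, 23} with r³ ≡ 7 (mod 24) is r = 7, so k ≡ 7 (mod 24).

Forward direction. Suppose k ≡ 7 (mod 24). Write k = 24j + 7. Then (24j + 7)³ = 13824j³ + 12096j² + 3528j + 343 = 24(576j³ + 504j² + 147j + 14) + 7, so k³ ≡ 7 (mod 24).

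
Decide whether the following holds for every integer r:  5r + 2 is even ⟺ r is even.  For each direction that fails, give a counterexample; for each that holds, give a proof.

(⟸) Suppose r is even; write r = 2j. Then 5r + 2 = 5·(2j) + 2 = 2·5j + 2, which is even.

(⟹) Suppose 5r + 2 is even. Since 5 is odd, 5r and r have the same parity, so 5r + 2 ≡ r + 2 (mod 2). As 2 is even, 5r + 2 is even exactly when r is even. Thus r is even.

The biconditional holds.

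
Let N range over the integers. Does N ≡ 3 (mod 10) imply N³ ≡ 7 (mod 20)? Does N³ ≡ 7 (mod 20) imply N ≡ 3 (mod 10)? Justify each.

The forward direction fails; the converse holds.

[⇐] The residues r modulo 20 with r³ ≡ 7 (mod 20) are exactly {3}, and each is ≡ 3 (mod 10).

[⇒] This fails: take N = 13. Then 13 ≡ 3 (mod 10), but 13³ = 2197 ≡ 17 (mod 20), not 7.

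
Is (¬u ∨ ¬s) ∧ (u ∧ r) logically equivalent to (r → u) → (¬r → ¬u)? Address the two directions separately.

(⟸) This fails. Under u = F, r = F, s = F, the left side is false but the right side is true.

(⟹) Assume the antecedent. If u is true, the antecedent forces (u = T, r = T, s = F), and (r → u) → (¬r → ¬u) holds there. If u is false, the antecedent cannot hold. Either way (r → u) → (¬r → ¬u) holds.

Not equivalent: only (⇒) holds.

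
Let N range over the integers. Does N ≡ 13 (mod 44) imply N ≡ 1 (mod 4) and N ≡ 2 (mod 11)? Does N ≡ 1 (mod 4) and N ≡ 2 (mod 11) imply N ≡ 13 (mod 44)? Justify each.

[⇒] Suppose N ≡ 13 (mod 44); write N = 44j + 13. Since 4 ∣ 44, reducing mod 4 gives N ≡ 13 ≡ 1 (mod 4); since 11 ∣ 44, reducing mod 11 gives N ≡ 13 ≡ 2 (mod 11).

[⇐] Conversely, if N ≡ 1 (mod 4) and N ≡ 2 (mod 11), then by the Chinese remainder theorem N ≡ 13 (mod 44). This is exactly N ≡ 13 (mod 44).

Both directions hold; the statement is true.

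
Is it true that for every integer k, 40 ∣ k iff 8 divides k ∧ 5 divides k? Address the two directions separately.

Both directions hold; the statement is true.

Forward direction. If 40 ∣ k, write k = 40q. Since 40 = 5·8, k = 8·(5q), so 8 ∣ k; and since 40 = 8·5, k = 5·(8q), so 5 ∣ k.

Converse. Suppose 8 ∣ k and 5 ∣ k. Any common multiple of 8 and 5 is a multiple of their lcm; here gcd(8, 5) = 1, so lcm(8, 5) = 8·5 = 40, so 40 ∣ k.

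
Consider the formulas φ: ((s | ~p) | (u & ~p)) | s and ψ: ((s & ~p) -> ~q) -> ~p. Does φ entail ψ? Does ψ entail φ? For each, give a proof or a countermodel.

Only the converse holds.

[⇒] This fails. Under p = T, s = T, q = F, u = F, the left side is true but the right side is false.

[⇐] Assume the antecedent. If p is true, the antecedent cannot hold. If p is false, ((s | ~p) | (u & ~p)) | s reduces to true regardless of the other variables. Either way ((s | ~p) | (u & ~p)) | s holds.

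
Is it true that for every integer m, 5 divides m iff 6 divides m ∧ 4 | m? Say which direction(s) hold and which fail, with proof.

[⇒] This fails: take m = 5. Certainly 5 ∣ 5, but 6 ∤ 5.

[⇐] This fails: take m = 12. Both 6 ∣ 12 and 4 ∣ 12, yet 12 is not a multiple of 5 (since 12 = 2·5 + 2), so 5 ∤ 12.

Both directions fail.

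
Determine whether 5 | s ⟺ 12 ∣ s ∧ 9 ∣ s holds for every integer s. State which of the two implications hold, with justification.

(→) This fails: take s = 5. Certainly 5 ∣ 5, but 12 ∤ 5.

(←) This fails: take s = 36. Both 12 ∣ 36 and 9 ∣ 36, yet 36 is not a multiple of 5 (since 36 = 7·5 + 1), so 5 ∤ 36.

Neither direction holds.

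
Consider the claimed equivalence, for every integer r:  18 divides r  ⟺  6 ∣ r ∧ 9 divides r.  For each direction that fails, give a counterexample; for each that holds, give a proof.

(⟸) Suppose 6 ∣ r and 9 ∣ r. Any common multiple of 6 and 9 is a multiple of their lcm; here lcm(6, 9) = 6·9/gcd(6, 9) = 54/3 = 18, so 18 ∣ r.

(⟹) If 18 ∣ r, write r = 18q. Since 18 = 3·6, r = 6·(3q), so 6 ∣ r; and since 18 = 2·9, r = 9·(2q), so 9 ∣ r.

Both directions hold; the statement is true.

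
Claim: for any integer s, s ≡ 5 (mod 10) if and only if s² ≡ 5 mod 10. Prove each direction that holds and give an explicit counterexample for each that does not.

(⇒) Suppose s ≡ 5 (mod 10). Write s = 10j + 5. Then (10j + 5)² = 100j² + 100j + 25 = 10(10j² + 10j + 2) + 5, so s² ≡ 5 (mod 10).

(⇐) For the converse, argue contrapositively. If s ≢ 5 (mod 10), then s is congruent to one of 0, 1, 2, 3, 4, 6, 7, 8, 9 modulo 10, and these give s² ≡ 0, 1, 4, 9, 6, 6, 9, 4, 1 respectively — never 5.

Both directions hold.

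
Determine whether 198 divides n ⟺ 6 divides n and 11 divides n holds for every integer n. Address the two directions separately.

Only the forward direction holds.

(⇒) If 198 ∣ n, write n = 198q. Since 198 = 33·6, n = 6·(33q), so 6 ∣ n; and since 198 = 18·11, n = 11·(18q), so 11 ∣ n.

(⇐) This fails: take n = 66. Both 6 ∣ 66 and 11 ∣ 66, yet 66 is not a multiple of 198 (since 66 = 0·198 + 66), so 198 ∤ 66.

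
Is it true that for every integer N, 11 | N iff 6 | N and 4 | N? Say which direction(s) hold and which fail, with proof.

Neither direction holds.

Forward direction. This fails: take N = 11. Certainly 11 ∣ 11, but 6 ∤ 11.

Converse. This fails: take N = 12. Both 6 ∣ 12 and 4 ∣ 12, yet 12 is not a multiple of 11 (since 12 = 1·11 + 1), so 11 ∤ 12.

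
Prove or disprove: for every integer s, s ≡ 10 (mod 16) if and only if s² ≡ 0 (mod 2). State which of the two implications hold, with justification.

Only the forward implication holds.

[⇒] Suppose s ≡ 10 (mod 16). Then s² ≡ 10² = 100 (mod 16), and since 2 ∣ 16, also s² ≡ 0 (mod 2).

[⇐] This fails: take s = 0. Then 0² = 0 ≡ 0 (mod 2), yet 0 ≡ 0 (mod 16), not 10.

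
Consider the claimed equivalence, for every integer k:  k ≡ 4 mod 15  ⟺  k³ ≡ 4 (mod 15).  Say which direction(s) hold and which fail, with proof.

(←) Suppose k³ ≡ 4 (mod 15). The only residue r in {0, …, 14} with r³ ≡ 4 (mod 15) is r = 4, so k ≡ 4 (mod 15).

(→) Suppose k ≡ 4 mod 15. Write k = 15j + 4. Then (15j + 4)³ = 3375j³ + 2700j² + 720j + 64 = 15(225j³ + 180j² + 48j + 4) + 4, so k³ ≡ 4 (mod 15).

Both implications hold.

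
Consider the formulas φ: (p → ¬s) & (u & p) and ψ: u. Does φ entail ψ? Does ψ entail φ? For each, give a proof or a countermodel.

The forward direction holds; the converse fails.

(⇐) This fails. Under s = F, u = T, p = F, the left side is false but the right side is true.

(⇒) Assume the antecedent. If s is true, the antecedent cannot hold. If s is false, the antecedent forces (s = F, u = T, p = T), and u holds there. Either way u holds.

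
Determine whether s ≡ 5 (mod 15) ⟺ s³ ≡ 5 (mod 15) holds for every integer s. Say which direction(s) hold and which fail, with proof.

Forward direction. Suppose s ≡ 5 (mod 15). Write s = 15j + 5. Then (15j + 5)³ = 3375j³ + 3375j² + 1125j + 125 = 15(225j³ + 225j² + 75j + 8) + 5, so s³ ≡ 5 (mod 15).

Converse. Suppose s³ ≡ 5 (mod 15). The only residue r in {0, …, 14} with r³ ≡ 5 (mod 15) is r = 5, so s ≡ 5 (mod 15).

The biconditional holds.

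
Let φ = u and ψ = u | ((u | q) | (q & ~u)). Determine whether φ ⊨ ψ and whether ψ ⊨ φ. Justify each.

(⟹) Assume the antecedent. If q is true, u | ((u | q) | (q & ~u)) reduces to true regardless of the other variables. If q is false, the antecedent forces (q = F, u = T), and u | ((u | q) | (q & ~u)) holds there. Either way u | ((u | q) | (q & ~u)) holds.

(⟸) This fails. Under q = T, u = F, the left side is false but the right side is true.

The forward direction holds; the converse fails.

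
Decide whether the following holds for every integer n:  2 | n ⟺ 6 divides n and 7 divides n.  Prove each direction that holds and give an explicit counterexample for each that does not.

The forward direction fails; the converse holds.

[⇒] This fails: take n = 2. Certainly 2 ∣ 2, but 6 ∤ 2.

[⇐] Suppose 6 ∣ n and 7 ∣ n. Any common multiple of 6 and 7 is a multiple of their lcm; here gcd(6, 7) = 1, so lcm(6, 7) = 6·7 = 42, so 42 ∣ n. Since 2 ∣ 42, it follows that 2 ∣ n.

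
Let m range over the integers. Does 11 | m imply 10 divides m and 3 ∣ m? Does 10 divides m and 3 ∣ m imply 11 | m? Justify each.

Neither direction holds.

[⇒] This fails: take m = 11. Certainly 11 ∣ 11, but 10 ∤ 11.

[⇐] This fails: take m = 30. Both 10 ∣ 30 and 3 ∣ 30, yet 30 is not a multiple of 11 (since 30 = 2·11 + 8), so 11 ∤ 30.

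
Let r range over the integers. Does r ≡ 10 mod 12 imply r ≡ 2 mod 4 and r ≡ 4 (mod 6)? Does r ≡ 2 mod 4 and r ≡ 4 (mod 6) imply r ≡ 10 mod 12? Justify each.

[⇒] Suppose r ≡ 10 (mod 12); write r = 12j + 10. Since 4 ∣ 12, reducing mod 4 gives r ≡ 10 ≡ 2 (mod 4); since 6 ∣ 12, reducing mod 6 gives r ≡ 10 ≡ 4 (mod 6).

[⇐] Conversely, if r ≡ 2 (mod 4) and r ≡ 4 (mod 6), then by the Chinese remainder theorem r ≡ 10 (mod 12). This is exactly r ≡ 10 (mod 12).

The biconditional holds.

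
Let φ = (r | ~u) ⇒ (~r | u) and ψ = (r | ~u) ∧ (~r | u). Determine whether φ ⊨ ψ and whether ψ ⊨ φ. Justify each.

Only the reverse direction holds.

(⇒) This fails. Under u = T, r = F, the left side is true but the right side is false.

(⇐) Assume the antecedent. If u is true, (r | ~u) ⇒ (~r | u) reduces to true regardless of the other variables. If u is false, the antecedent forces (u = F, r = F), and (r | ~u) ⇒ (~r | u) holds there. Either way (r | ~u) ⇒ (~r | u) holds.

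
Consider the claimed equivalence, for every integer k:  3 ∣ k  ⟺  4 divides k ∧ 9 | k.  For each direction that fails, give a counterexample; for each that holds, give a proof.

Forward direction. This fails: take k = 3. Certainly 3 ∣ 3, but 4 ∤ 3.

Converse. Suppose 4 ∣ k and 9 ∣ k. Any common multiple of 4 and 9 is a multiple of their lcm; here gcd(4, 9) = 1, so lcm(4, 9) = 4·9 = 36, so 36 ∣ k. Since 3 ∣ 36, it follows that 3 ∣ k.

(⇒) fails; (⇐) holds.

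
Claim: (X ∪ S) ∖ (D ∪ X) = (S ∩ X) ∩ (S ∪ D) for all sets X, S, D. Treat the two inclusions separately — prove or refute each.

(⊆) This inclusion fails. Take X = ∅, S = {1}, D = ∅; then 1 ∈ (X ∪ S) ∖ (D ∪ X) but 1 ∉ (S ∩ X) ∩ (S ∪ D).

(⊇) This inclusion fails. Take X = {1}, S = {1}, D = ∅; then 1 ∈ (S ∩ X) ∩ (S ∪ D) but 1 ∉ (X ∪ S) ∖ (D ∪ X).

(⊆) fails and (⊇) fails.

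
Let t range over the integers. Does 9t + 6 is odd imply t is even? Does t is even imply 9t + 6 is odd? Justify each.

Neither implication holds.

[⇒] This fails: t = 5 gives 9t + 6 = 51, which is odd, but 5 is odd, not even.

[⇐] This also fails: t = 2 is even, but 9t + 6 = 24 is even, not odd.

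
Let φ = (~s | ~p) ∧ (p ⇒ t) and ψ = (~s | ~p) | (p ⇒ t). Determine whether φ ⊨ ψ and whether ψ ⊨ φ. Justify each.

(⟹) Assume the antecedent. If s is true, the antecedent forces (s = T, p = F, t = F) or (s = T, p = F, t = T), and (~s | ~p) | (p ⇒ t) holds there. If s is false, (~s | ~p) | (p ⇒ t) reduces to true regardless of the other variables. Either way (~s | ~p) | (p ⇒ t) holds.

(⟸) This fails. Under s = F, p = T, t = F, the left side is false but the right side is true.

The forward direction holds; the converse fails.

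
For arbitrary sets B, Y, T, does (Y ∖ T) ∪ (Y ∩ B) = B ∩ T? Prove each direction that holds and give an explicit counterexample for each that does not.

(⟹) This inclusion fails. Take B = ∅, Y = {1}, T = ∅; then 1 ∈ (Y ∖ T) ∪ (Y ∩ B) but 1 ∉ B ∩ T.

(⟸) This inclusion fails. Take B = {1}, Y = ∅, T = {1}; then 1 ∈ B ∩ T but 1 ∉ (Y ∖ T) ∪ (Y ∩ B).

Neither inclusion holds.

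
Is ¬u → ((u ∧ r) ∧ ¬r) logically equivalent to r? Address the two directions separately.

(⟹) This fails. Under u = T, r = F, the left side is true but the right side is false.

(⟸) This fails. Under u = F, r = T, the left side is false but the right side is true.

Neither implication holds.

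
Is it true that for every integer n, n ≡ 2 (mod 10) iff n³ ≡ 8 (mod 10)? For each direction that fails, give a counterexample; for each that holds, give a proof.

[⇒] Suppose n ≡ 2 (mod 10). Write n = 10j + 2. Then (10j + 2)³ = 1000j³ + 600j² + 120j + 8 = 10(100j³ + 60j² + 12j) + 8, so n³ ≡ 8 (mod 10).

[⇐] For the converse, argue contrapositively. If n ≢ 2 (mod 10), then n is congruent to one of 0, 1, 3, 4, 5, 6, 7, 8, 9 modulo 10, and these give n³ ≡ 0, 1, 7, 4, 5, 6, 3, 2, 9 respectively — never 8.

Both implications hold.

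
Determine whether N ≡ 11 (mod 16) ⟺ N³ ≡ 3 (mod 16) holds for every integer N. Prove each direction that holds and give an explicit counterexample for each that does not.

(←) Suppose N³ ≡ 3 (mod 16). The only residue r in {0, …, 15} with r³ ≡ 3 (mod 16) is r = 11, so N ≡ 11 (mod 16).

(→) Suppose N ≡ 11 (mod 16). Write N = 16j + 11. Then (16j + 11)³ = 4096j³ + 8448j² + 5808j + 1331 = 16(256j³ + 528j² + 363j + 83) + 3, so N³ ≡ 3 (mod 16).

Both implications hold.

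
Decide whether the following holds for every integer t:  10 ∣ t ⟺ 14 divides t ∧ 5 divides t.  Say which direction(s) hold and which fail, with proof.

Only the reverse direction holds.

[⇒] This fails: take t = 10. Certainly 10 ∣ 10, but 14 ∤ 10.

[⇐] Suppose 14 ∣ t and 5 ∣ t. Any common multiple of 14 and 5 is a multiple of their lcm; here gcd(14, 5) = 1, so lcm(14, 5) = 14·5 = 70, so 70 ∣ t. Since 10 ∣ 70, it follows that 10 ∣ t.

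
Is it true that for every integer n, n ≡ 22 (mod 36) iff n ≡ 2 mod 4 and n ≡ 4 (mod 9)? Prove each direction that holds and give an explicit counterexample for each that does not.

(→) Suppose n ≡ 22 (mod 36); write n = 36j + 22. Since 4 ∣ 36, reducing mod 4 gives n ≡ 22 ≡ 2 (mod 4); since 9 ∣ 36, reducing mod 9 gives n ≡ 22 ≡ 4 (mod 9).

(←) Conversely, if n ≡ 2 (mod 4) and n ≡ 4 (mod 9), then by the Chinese remainder theorem n ≡ 22 (mod 36). This is exactly n ≡ 22 (mod 36).

Equivalent; both directions hold.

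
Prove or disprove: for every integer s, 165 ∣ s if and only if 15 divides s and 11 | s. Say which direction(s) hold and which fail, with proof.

The biconditional holds.

(⟸) Suppose 15 ∣ s and 11 ∣ s. Any common multiple of 15 and 11 is a multiple of their lcm; here gcd(15, 11) = 1, so lcm(15, 11) = 15·11 = 165, so 165 ∣ s.

(⟹) If 165 ∣ s, write s = 165q. Since 165 = 11·15, s = 15·(11q), so 15 ∣ s; and since 165 = 15·11, s = 11·(15q), so 11 ∣ s.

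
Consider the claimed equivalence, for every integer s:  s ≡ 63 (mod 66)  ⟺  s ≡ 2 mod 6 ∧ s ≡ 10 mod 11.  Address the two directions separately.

Neither direction holds.

[⇒] This fails: s = 63 gives 63 ≡ 63 (mod 66) but 63 ≡ 3 (mod 6), so the conjunction on the right does not hold.

[⇐] This fails: s = 32 satisfies both congruences on the right (32 ≡ 2 mod 6 and 32 ≡ 10 mod 11) yet 32 ≡ 32 (mod 66), not 63.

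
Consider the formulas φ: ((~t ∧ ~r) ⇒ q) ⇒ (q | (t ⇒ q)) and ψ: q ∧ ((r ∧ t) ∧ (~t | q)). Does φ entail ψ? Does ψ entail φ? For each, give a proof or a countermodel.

Only the reverse direction holds.

[⇒] This fails. Under q = F, t = F, r = F, the left side is true but the right side is false.

[⇐] Assume the antecedent. If q is true, the consequent reduces to true regardless of the other variables. If q is false, the antecedent cannot hold. Either way the consequent holds.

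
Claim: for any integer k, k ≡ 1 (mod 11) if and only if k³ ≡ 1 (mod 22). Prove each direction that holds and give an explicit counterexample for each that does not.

[⇒] This fails: take k = 12. Then 12 ≡ 1 (mod 11), but 12³ = 1728 ≡ 12 (mod 22), not 1.

[⇐] Conversely, the residues r modulo 22 with r³ ≡ 1 (mod 22) are exactly {1}, and each is ≡ 1 (mod 11).

(⇒) fails; (⇐) holds.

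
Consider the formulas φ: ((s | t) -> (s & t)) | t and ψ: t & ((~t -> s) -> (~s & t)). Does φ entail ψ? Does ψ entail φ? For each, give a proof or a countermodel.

Not equivalent: only (⇐) holds.

Converse. Assume the antecedent. If s is true, the antecedent cannot hold. If s is false, ((s | t) -> (s & t)) | t reduces to true regardless of the other variables. Either way ((s | t) -> (s & t)) | t holds.

Forward direction. This fails. Under s = F, t = F, the left side is true but the right side is false.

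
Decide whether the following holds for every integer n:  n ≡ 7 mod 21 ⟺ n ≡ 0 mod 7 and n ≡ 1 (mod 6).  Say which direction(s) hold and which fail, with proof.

Not equivalent: only (⇐) holds.

Forward direction. This fails: n = 28 gives 28 ≡ 7 (mod 21) but 28 ≡ 4 (mod 6), so the conjunction on the right does not hold.

Converse. If n ≡ 0 (mod 7) and n ≡ 1 (mod 6), then by the Chinese remainder theorem n ≡ 7 (mod 42). Since 7 ≡ 7 (mod 21) and 21 ∣ 42, we get n ≡ 7 (mod 21).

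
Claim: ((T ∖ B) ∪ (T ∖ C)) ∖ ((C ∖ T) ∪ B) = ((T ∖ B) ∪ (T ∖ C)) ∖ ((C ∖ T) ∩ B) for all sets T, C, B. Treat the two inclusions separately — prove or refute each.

(⊆) Let x ∈ ((T ∖ B) ∪ (T ∖ C)) ∖ ((C ∖ T) ∪ B). Then either x ∈ T and x ∉ C, B; or x ∈ T ∩ C and x ∉ B. In each case x ∈ ((T ∖ B) ∪ (T ∖ C)) ∖ ((C ∖ T) ∩ B), so ((T ∖ B) ∪ (T ∖ C)) ∖ ((C ∖ T) ∪ B) ⊆ ((T ∖ B) ∪ (T ∖ C)) ∖ ((C ∖ T) ∩ B).

(⊇) This inclusion fails. Take T = {1}, C = ∅, B = {1}; then 1 ∈ ((T ∖ B) ∪ (T ∖ C)) ∖ ((C ∖ T) ∩ B) but 1 ∉ ((T ∖ B) ∪ (T ∖ C)) ∖ ((C ∖ T) ∪ B).

Only the forward inclusion holds.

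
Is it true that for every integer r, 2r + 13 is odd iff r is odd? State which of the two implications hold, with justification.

Only the converse holds.

(⟸) Suppose r is odd. Since 2 is even, 2r is even for every r, so 2r + 13 has the same parity as 13, which is odd. Hence 2r + 13 is odd.

(⟹) This fails: take r = 6. Then 2r + 13 = 25, which is odd, yet r = 6 is even, not odd.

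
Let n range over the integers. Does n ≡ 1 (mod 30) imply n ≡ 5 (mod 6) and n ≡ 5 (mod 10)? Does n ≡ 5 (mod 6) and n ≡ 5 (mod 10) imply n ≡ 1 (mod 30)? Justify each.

Both directions fail.

Forward direction. This fails: n = 1 gives 1 ≡ 1 (mod 30) but 1 ≡ 1 (mod 6), so the conjunction on the right does not hold.

Converse. This fails: n = 5 satisfies both congruences on the right (5 ≡ 5 mod 6 and 5 ≡ 5 mod 10) yet 5 ≡ 5 (mod 30), not 1.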